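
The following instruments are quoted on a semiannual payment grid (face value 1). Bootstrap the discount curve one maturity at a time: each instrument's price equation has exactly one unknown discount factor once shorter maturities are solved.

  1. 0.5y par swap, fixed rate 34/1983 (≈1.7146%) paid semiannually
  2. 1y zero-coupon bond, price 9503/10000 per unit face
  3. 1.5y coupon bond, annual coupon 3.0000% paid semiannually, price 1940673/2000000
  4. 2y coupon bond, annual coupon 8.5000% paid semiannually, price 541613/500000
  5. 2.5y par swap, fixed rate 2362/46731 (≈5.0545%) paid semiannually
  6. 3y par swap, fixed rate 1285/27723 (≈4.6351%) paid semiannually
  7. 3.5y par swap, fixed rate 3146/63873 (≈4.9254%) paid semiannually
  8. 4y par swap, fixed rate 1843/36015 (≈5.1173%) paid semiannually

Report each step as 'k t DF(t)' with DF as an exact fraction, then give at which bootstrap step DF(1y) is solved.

step 1 [0.5y] swap r/2=17/1983: DF=(1 − 17/1983·(0))/(1+17/1983) = 1983/2000 ≈ 0.991500
step 2 [1y] zero: DF = P = 9503/10000 ≈ 0.950300
step 3 [1.5y] bond c/2=3/200: DF=(1940673/2000000 − 3/200·(0.991500+0.950300))/(1+3/200) = 9273/10000 ≈ 0.927300
step 4 [2y] bond c/2=17/400: DF=(541613/500000 − 17/400·(0.991500+0.950300+0.927300))/(1+17/400) = 9221/10000 ≈ 0.922100
step 5 [2.5y] swap r/2=1181/46731: DF=(1 − 1181/46731·(0.991500+0.950300+0.927300+0.922100))/(1+1181/46731) = 8819/10000 ≈ 0.881900
step 6 [3y] swap r/2=1285/55446: DF=(1 − 1285/55446·(0.991500+0.950300+0.927300+0.922100+0.881900))/(1+1285/55446) = 1743/2000 ≈ 0.871500
step 7 [3.5y] swap r/2=1573/63873: DF=(1 − 1573/63873·(0.991500+0.950300+0.927300+0.922100+0.881900+0.871500))/(1+1573/63873) = 8427/10000 ≈ 0.842700
step 8 [4y] swap r/2=1843/72030: DF=(1 − 1843/72030·(0.991500+0.950300+0.927300+0.922100+0.881900+0.871500+0.842700))/(1+1843/72030) = 8157/10000 ≈ 0.815700

1 1/2 1983/2000
2 1 9503/10000
3 3/2 9273/10000
4 2 9221/10000
5 5/2 8819/10000
6 3 1743/2000
7 7/2 8427/10000
8 4 8157/10000
DF(1y) is solved at step 2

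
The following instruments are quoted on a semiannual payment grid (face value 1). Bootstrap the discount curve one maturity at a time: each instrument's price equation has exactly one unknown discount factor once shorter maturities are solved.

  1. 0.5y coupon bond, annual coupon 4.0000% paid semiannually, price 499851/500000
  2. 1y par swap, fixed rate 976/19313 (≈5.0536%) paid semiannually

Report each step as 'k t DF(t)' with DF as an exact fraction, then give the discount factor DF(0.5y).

1 1/2 9801/10000
2 1 1189/1250
DF(0.5y) = 9801/10000 ≈ 0.980100

step 1 [0.5y] bond c/2=1/50: DF=(499851/500000 − 1/50·(0))/(1+1/50) = 9801/10000 ≈ 0.980100
step 2 [1y] swap r/2=488/19313: DF=(1 − 488/19313·(0.980100))/(1+488/19313) = 1189/1250 ≈ 0.951200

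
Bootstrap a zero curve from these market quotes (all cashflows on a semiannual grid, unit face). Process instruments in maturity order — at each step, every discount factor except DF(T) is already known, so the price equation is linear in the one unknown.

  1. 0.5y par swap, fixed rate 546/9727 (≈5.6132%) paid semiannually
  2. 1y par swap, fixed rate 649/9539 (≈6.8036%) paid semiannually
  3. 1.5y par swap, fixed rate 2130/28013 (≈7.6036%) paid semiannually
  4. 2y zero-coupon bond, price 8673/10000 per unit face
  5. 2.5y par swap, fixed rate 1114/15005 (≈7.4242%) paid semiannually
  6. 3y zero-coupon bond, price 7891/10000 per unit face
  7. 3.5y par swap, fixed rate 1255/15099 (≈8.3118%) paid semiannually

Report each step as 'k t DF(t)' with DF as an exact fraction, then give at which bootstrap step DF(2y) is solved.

step 1 [0.5y] swap r/2=273/9727: DF=(1 − 273/9727·(0))/(1+273/9727) = 9727/10000 ≈ 0.972700
step 2 [1y] swap r/2=649/19078: DF=(1 − 649/19078·(0.972700))/(1+649/19078) = 9351/10000 ≈ 0.935100
step 3 [1.5y] swap r/2=1065/28013: DF=(1 − 1065/28013·(0.972700+0.935100))/(1+1065/28013) = 1787/2000 ≈ 0.893500
step 4 [2y] zero: DF = P = 8673/10000 ≈ 0.867300
step 5 [2.5y] swap r/2=557/15005: DF=(1 − 557/15005·(0.972700+0.935100+0.893500+0.867300))/(1+557/15005) = 8329/10000 ≈ 0.832900
step 6 [3y] zero: DF = P = 7891/10000 ≈ 0.789100
step 7 [3.5y] swap r/2=1255/30198: DF=(1 − 1255/30198·(0.972700+0.935100+0.893500+0.867300+0.832900+0.789100))/(1+1255/30198) = 749/1000 ≈ 0.749000

1 1/2 9727/10000
2 1 9351/10000
3 3/2 1787/2000
4 2 8673/10000
5 5/2 8329/10000
6 3 7891/10000
7 7/2 749/1000
DF(2y) is solved at step 4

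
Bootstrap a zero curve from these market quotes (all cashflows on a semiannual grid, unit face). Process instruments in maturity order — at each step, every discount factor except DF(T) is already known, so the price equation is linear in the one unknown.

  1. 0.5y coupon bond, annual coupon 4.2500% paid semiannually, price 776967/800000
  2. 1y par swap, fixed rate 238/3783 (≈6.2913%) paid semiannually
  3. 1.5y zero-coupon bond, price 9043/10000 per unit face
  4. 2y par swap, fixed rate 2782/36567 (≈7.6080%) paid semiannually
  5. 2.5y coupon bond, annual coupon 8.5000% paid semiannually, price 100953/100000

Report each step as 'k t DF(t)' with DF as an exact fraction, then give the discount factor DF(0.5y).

1 1/2 951/1000
2 1 1881/2000
3 3/2 9043/10000
4 2 8609/10000
5 5/2 8193/10000
DF(0.5y) = 951/1000 ≈ 0.951000

step 1 [0.5y] bond c/2=17/800: DF=(776967/800000 − 17/800·(0))/(1+17/800) = 951/1000 ≈ 0.951000
step 2 [1y] swap r/2=119/3783: DF=(1 − 119/3783·(0.951000))/(1+119/3783) = 1881/2000 ≈ 0.940500
step 3 [1.5y] zero: DF = P = 9043/10000 ≈ 0.904300
step 4 [2y] swap r/2=1391/36567: DF=(1 − 1391/36567·(0.951000+0.940500+0.904300))/(1+1391/36567) = 8609/10000 ≈ 0.860900
step 5 [2.5y] bond c/2=17/400: DF=(100953/100000 − 17/400·(0.951000+0.940500+0.904300+0.860900))/(1+17/400) = 8193/10000 ≈ 0.819300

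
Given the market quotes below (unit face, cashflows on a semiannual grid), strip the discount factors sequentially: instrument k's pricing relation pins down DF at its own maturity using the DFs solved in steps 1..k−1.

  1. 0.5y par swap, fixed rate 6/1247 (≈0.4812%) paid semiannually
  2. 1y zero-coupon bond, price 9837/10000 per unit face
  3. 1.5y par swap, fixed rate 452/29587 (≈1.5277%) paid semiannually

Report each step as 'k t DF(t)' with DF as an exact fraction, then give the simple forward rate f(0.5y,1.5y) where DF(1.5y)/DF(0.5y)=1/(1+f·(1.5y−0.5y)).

step 1 [0.5y] swap r/2=3/1247: DF=(1 − 3/1247·(0))/(1+3/1247) = 1247/1250 ≈ 0.997600
step 2 [1y] zero: DF = P = 9837/10000 ≈ 0.983700
step 3 [1.5y] swap r/2=226/29587: DF=(1 − 226/29587·(0.997600+0.983700))/(1+226/29587) = 4887/5000 ≈ 0.977400

1 1/2 1247/1250
2 1 9837/10000
3 3/2 4887/5000
f(0.5y,1.5y) = ((1247/1250)/(4887/5000) − 1)/(1) = 101/4887 ≈ 2.0667%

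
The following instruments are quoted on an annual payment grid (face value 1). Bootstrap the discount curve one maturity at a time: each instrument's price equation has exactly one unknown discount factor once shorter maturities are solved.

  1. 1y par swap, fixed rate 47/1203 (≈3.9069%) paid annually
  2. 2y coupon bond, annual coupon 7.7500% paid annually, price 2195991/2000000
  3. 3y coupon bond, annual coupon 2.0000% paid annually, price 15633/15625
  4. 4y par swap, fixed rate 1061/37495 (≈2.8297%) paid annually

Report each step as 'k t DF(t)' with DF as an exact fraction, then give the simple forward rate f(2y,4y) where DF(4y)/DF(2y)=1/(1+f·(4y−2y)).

1 1 1203/1250
2 2 4749/5000
3 3 4717/5000
4 4 8939/10000
f(2y,4y) = ((4749/5000)/(8939/10000) − 1)/(2) = 559/17878 ≈ 3.1267%

step 1 [1y] swap r/1=47/1203: DF=(1 − 47/1203·(0))/(1+47/1203) = 1203/1250 ≈ 0.962400
step 2 [2y] bond c/1=31/400: DF=(2195991/2000000 − 31/400·(0.962400))/(1+31/400) = 4749/5000 ≈ 0.949800
step 3 [3y] bond c/1=1/50: DF=(15633/15625 − 1/50·(0.962400+0.949800))/(1+1/50) = 4717/5000 ≈ 0.943400
step 4 [4y] swap r/1=1061/37495: DF=(1 − 1061/37495·(0.962400+0.949800+0.943400))/(1+1061/37495) = 8939/10000 ≈ 0.893900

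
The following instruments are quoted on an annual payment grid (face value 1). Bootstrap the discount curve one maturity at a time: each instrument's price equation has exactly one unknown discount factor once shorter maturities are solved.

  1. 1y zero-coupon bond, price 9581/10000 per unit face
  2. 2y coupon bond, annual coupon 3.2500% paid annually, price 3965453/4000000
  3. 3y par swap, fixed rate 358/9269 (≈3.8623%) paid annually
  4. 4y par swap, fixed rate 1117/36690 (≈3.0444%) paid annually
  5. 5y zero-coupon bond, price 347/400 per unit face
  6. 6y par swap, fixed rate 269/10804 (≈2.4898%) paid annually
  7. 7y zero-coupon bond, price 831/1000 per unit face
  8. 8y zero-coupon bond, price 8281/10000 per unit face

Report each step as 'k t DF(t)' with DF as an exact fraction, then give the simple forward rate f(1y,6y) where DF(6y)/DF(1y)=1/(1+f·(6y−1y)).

1 1 9581/10000
2 2 93/100
3 3 4463/5000
4 4 8883/10000
5 5 347/400
6 6 1731/2000
7 7 831/1000
8 8 8281/10000
f(1y,6y) = ((9581/10000)/(1731/2000) − 1)/(5) = 926/43275 ≈ 2.1398%

step 1 [1y] zero: DF = P = 9581/10000 ≈ 0.958100
step 2 [2y] bond c/1=13/400: DF=(3965453/4000000 − 13/400·(0.958100))/(1+13/400) = 93/100 ≈ 0.930000
step 3 [3y] swap r/1=358/9269: DF=(1 − 358/9269·(0.958100+0.930000))/(1+358/9269) = 4463/5000 ≈ 0.892600
step 4 [4y] swap r/1=1117/36690: DF=(1 − 1117/36690·(0.958100+0.930000+0.892600))/(1+1117/36690) = 8883/10000 ≈ 0.888300
step 5 [5y] zero: DF = P = 347/400 ≈ 0.867500
step 6 [6y] swap r/1=269/10804: DF=(1 − 269/10804·(0.958100+0.930000+0.892600+0.888300+0.867500))/(1+269/10804) = 1731/2000 ≈ 0.865500
step 7 [7y] zero: DF = P = 831/1000 ≈ 0.831000
step 8 [8y] zero: DF = P = 8281/10000 ≈ 0.828100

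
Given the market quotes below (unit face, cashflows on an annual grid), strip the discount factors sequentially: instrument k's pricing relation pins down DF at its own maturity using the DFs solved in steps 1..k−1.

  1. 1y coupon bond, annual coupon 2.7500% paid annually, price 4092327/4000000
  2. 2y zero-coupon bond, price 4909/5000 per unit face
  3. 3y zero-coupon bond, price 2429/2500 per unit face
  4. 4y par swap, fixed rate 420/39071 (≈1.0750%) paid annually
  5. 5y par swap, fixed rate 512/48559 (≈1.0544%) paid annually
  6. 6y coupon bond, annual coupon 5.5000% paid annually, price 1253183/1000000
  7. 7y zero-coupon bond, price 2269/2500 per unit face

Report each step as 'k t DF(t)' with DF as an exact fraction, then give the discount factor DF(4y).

step 1 [1y] bond c/1=11/400: DF=(4092327/4000000 − 11/400·(0))/(1+11/400) = 9957/10000 ≈ 0.995700
step 2 [2y] zero: DF = P = 4909/5000 ≈ 0.981800
step 3 [3y] zero: DF = P = 2429/2500 ≈ 0.971600
step 4 [4y] swap r/1=420/39071: DF=(1 − 420/39071·(0.995700+0.981800+0.971600))/(1+420/39071) = 479/500 ≈ 0.958000
step 5 [5y] swap r/1=512/48559: DF=(1 − 512/48559·(0.995700+0.981800+0.971600+0.958000))/(1+512/48559) = 593/625 ≈ 0.948800
step 6 [6y] bond c/1=11/200: DF=(1253183/1000000 − 11/200·(0.995700+0.981800+0.971600+0.958000+0.948800))/(1+11/200) = 9347/10000 ≈ 0.934700
step 7 [7y] zero: DF = P = 2269/2500 ≈ 0.907600

1 1 9957/10000
2 2 4909/5000
3 3 2429/2500
4 4 479/500
5 5 593/625
6 6 9347/10000
7 7 2269/2500
DF(4y) = 479/500 ≈ 0.958000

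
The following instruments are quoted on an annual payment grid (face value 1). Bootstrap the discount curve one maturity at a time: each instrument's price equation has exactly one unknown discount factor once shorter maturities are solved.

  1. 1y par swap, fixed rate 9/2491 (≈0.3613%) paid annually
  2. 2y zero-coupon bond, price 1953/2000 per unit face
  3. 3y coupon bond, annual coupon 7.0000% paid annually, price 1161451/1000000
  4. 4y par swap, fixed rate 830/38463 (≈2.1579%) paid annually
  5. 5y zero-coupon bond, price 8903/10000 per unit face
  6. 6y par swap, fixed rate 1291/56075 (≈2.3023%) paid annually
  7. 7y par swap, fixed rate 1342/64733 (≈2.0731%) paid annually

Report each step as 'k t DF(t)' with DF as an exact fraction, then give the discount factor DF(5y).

1 1 2491/2500
2 2 1953/2000
3 3 2391/2500
4 4 917/1000
5 5 8903/10000
6 6 8709/10000
7 7 4329/5000
DF(5y) = 8903/10000 ≈ 0.890300

step 1 [1y] swap r/1=9/2491: DF=(1 − 9/2491·(0))/(1+9/2491) = 2491/2500 ≈ 0.996400
step 2 [2y] zero: DF = P = 1953/2000 ≈ 0.976500
step 3 [3y] bond c/1=7/100: DF=(1161451/1000000 − 7/100·(0.996400+0.976500))/(1+7/100) = 2391/2500 ≈ 0.956400
step 4 [4y] swap r/1=830/38463: DF=(1 − 830/38463·(0.996400+0.976500+0.956400))/(1+830/38463) = 917/1000 ≈ 0.917000
step 5 [5y] zero: DF = P = 8903/10000 ≈ 0.890300
step 6 [6y] swap r/1=1291/56075: DF=(1 − 1291/56075·(0.996400+0.976500+0.956400+0.917000+0.890300))/(1+1291/56075) = 8709/10000 ≈ 0.870900
step 7 [7y] swap r/1=1342/64733: DF=(1 − 1342/64733·(0.996400+0.976500+0.956400+0.917000+0.890300+0.870900))/(1+1342/64733) = 4329/5000 ≈ 0.865800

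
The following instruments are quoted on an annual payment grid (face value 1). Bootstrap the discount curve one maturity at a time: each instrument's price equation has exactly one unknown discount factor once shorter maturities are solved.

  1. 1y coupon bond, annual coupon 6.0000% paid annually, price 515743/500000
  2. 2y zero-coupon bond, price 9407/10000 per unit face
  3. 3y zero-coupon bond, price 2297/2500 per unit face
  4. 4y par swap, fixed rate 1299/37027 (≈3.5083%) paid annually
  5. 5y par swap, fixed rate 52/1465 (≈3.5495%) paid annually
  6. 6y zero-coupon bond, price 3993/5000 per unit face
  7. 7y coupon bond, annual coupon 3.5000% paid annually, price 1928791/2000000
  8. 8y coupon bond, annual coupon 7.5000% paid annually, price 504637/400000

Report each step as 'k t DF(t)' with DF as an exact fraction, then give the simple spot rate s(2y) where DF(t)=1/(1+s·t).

step 1 [1y] bond c/1=3/50: DF=(515743/500000 − 3/50·(0))/(1+3/50) = 9731/10000 ≈ 0.973100
step 2 [2y] zero: DF = P = 9407/10000 ≈ 0.940700
step 3 [3y] zero: DF = P = 2297/2500 ≈ 0.918800
step 4 [4y] swap r/1=1299/37027: DF=(1 − 1299/37027·(0.973100+0.940700+0.918800))/(1+1299/37027) = 8701/10000 ≈ 0.870100
step 5 [5y] swap r/1=52/1465: DF=(1 − 52/1465·(0.973100+0.940700+0.918800+0.870100))/(1+52/1465) = 2097/2500 ≈ 0.838800
step 6 [6y] zero: DF = P = 3993/5000 ≈ 0.798600
step 7 [7y] bond c/1=7/200: DF=(1928791/2000000 − 7/200·(0.973100+0.940700+0.918800+0.870100+0.838800+0.798600))/(1+7/200) = 939/1250 ≈ 0.751200
step 8 [8y] bond c/1=3/40: DF=(504637/400000 − 3/40·(0.973100+0.940700+0.918800+0.870100+0.838800+0.798600+0.751200))/(1+3/40) = 3743/5000 ≈ 0.748600

1 1 9731/10000
2 2 9407/10000
3 3 2297/2500
4 4 8701/10000
5 5 2097/2500
6 6 3993/5000
7 7 939/1250
8 8 3743/5000
s(2y) = (1/(9407/10000) − 1)/(2) = 593/18814 ≈ 3.1519%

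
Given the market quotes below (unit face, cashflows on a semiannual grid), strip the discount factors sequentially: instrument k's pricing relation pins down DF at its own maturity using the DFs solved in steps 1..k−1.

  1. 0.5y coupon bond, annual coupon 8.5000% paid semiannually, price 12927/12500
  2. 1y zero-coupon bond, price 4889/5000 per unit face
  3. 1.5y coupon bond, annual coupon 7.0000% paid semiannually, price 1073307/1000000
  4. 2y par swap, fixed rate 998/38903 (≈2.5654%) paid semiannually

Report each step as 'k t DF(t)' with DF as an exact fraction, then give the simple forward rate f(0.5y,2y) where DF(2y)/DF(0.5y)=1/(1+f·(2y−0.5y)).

step 1 [0.5y] bond c/2=17/400: DF=(12927/12500 − 17/400·(0))/(1+17/400) = 124/125 ≈ 0.992000
step 2 [1y] zero: DF = P = 4889/5000 ≈ 0.977800
step 3 [1.5y] bond c/2=7/200: DF=(1073307/1000000 − 7/200·(0.992000+0.977800))/(1+7/200) = 1213/1250 ≈ 0.970400
step 4 [2y] swap r/2=499/38903: DF=(1 − 499/38903·(0.992000+0.977800+0.970400))/(1+499/38903) = 9501/10000 ≈ 0.950100

1 1/2 124/125
2 1 4889/5000
3 3/2 1213/1250
4 2 9501/10000
f(0.5y,2y) = ((124/125)/(9501/10000) − 1)/(3/2) = 838/28503 ≈ 2.9400%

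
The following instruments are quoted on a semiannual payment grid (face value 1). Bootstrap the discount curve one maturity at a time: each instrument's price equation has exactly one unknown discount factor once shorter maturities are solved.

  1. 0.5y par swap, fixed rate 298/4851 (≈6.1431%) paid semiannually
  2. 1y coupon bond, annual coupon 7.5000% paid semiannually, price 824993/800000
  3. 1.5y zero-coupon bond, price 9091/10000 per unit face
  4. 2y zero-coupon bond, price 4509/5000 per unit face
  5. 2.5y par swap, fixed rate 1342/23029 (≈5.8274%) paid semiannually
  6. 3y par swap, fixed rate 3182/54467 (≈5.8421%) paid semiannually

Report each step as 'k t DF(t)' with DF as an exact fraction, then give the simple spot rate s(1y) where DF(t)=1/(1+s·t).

1 1/2 4851/5000
2 1 9589/10000
3 3/2 9091/10000
4 2 4509/5000
5 5/2 4329/5000
6 3 8409/10000
s(1y) = (1/(9589/10000) − 1)/(1) = 411/9589 ≈ 4.2862%

step 1 [0.5y] swap r/2=149/4851: DF=(1 − 149/4851·(0))/(1+149/4851) = 4851/5000 ≈ 0.970200
step 2 [1y] bond c/2=3/80: DF=(824993/800000 − 3/80·(0.970200))/(1+3/80) = 9589/10000 ≈ 0.958900
step 3 [1.5y] zero: DF = P = 9091/10000 ≈ 0.909100
step 4 [2y] zero: DF = P = 4509/5000 ≈ 0.901800
step 5 [2.5y] swap r/2=671/23029: DF=(1 − 671/23029·(0.970200+0.958900+0.909100+0.901800))/(1+671/23029) = 4329/5000 ≈ 0.865800
step 6 [3y] swap r/2=1591/54467: DF=(1 − 1591/54467·(0.970200+0.958900+0.909100+0.901800+0.865800))/(1+1591/54467) = 8409/10000 ≈ 0.840900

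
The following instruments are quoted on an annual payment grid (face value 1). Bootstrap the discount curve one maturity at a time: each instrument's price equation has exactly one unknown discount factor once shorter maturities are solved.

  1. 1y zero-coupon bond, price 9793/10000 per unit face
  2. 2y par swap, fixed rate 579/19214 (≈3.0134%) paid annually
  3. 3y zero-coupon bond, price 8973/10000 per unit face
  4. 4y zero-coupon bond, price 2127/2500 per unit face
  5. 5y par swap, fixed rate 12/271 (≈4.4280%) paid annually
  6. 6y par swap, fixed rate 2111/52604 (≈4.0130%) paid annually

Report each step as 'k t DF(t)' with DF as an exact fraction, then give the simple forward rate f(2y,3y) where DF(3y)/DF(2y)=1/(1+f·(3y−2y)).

step 1 [1y] zero: DF = P = 9793/10000 ≈ 0.979300
step 2 [2y] swap r/1=579/19214: DF=(1 − 579/19214·(0.979300))/(1+579/19214) = 9421/10000 ≈ 0.942100
step 3 [3y] zero: DF = P = 8973/10000 ≈ 0.897300
step 4 [4y] zero: DF = P = 2127/2500 ≈ 0.850800
step 5 [5y] swap r/1=12/271: DF=(1 − 12/271·(0.979300+0.942100+0.897300+0.850800))/(1+12/271) = 401/500 ≈ 0.802000
step 6 [6y] swap r/1=2111/52604: DF=(1 − 2111/52604·(0.979300+0.942100+0.897300+0.850800+0.802000))/(1+2111/52604) = 7889/10000 ≈ 0.788900

1 1 9793/10000
2 2 9421/10000
3 3 8973/10000
4 4 2127/2500
5 5 401/500
6 6 7889/10000
f(2y,3y) = ((9421/10000)/(8973/10000) − 1)/(1) = 448/8973 ≈ 4.9928%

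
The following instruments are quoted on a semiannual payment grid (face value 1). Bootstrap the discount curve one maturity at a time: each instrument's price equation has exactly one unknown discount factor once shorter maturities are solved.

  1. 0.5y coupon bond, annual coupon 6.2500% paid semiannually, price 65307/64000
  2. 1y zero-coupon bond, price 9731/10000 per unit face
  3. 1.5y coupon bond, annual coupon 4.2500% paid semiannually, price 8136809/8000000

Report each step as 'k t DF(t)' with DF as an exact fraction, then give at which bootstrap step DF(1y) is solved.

1 1/2 1979/2000
2 1 9731/10000
3 3/2 9551/10000
DF(1y) is solved at step 2

step 1 [0.5y] bond c/2=1/32: DF=(65307/64000 − 1/32·(0))/(1+1/32) = 1979/2000 ≈ 0.989500
step 2 [1y] zero: DF = P = 9731/10000 ≈ 0.973100
step 3 [1.5y] bond c/2=17/800: DF=(8136809/8000000 − 17/800·(0.989500+0.973100))/(1+17/800) = 9551/10000 ≈ 0.955100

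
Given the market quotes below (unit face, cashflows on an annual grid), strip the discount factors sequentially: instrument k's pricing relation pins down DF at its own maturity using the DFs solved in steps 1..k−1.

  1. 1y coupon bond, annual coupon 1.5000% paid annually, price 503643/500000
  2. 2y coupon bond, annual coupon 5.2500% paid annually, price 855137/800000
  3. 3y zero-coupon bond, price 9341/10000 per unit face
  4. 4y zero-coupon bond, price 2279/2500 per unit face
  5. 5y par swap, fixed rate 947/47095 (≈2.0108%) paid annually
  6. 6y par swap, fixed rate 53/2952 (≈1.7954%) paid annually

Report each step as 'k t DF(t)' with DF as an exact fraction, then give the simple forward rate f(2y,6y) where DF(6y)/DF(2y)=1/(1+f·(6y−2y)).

step 1 [1y] bond c/1=3/200: DF=(503643/500000 − 3/200·(0))/(1+3/200) = 2481/2500 ≈ 0.992400
step 2 [2y] bond c/1=21/400: DF=(855137/800000 − 21/400·(0.992400))/(1+21/400) = 9661/10000 ≈ 0.966100
step 3 [3y] zero: DF = P = 9341/10000 ≈ 0.934100
step 4 [4y] zero: DF = P = 2279/2500 ≈ 0.911600
step 5 [5y] swap r/1=947/47095: DF=(1 − 947/47095·(0.992400+0.966100+0.934100+0.911600))/(1+947/47095) = 9053/10000 ≈ 0.905300
step 6 [6y] swap r/1=53/2952: DF=(1 − 53/2952·(0.992400+0.966100+0.934100+0.911600+0.905300))/(1+53/2952) = 8993/10000 ≈ 0.899300

1 1 2481/2500
2 2 9661/10000
3 3 9341/10000
4 4 2279/2500
5 5 9053/10000
6 6 8993/10000
f(2y,6y) = ((9661/10000)/(8993/10000) − 1)/(4) = 167/8993 ≈ 1.8570%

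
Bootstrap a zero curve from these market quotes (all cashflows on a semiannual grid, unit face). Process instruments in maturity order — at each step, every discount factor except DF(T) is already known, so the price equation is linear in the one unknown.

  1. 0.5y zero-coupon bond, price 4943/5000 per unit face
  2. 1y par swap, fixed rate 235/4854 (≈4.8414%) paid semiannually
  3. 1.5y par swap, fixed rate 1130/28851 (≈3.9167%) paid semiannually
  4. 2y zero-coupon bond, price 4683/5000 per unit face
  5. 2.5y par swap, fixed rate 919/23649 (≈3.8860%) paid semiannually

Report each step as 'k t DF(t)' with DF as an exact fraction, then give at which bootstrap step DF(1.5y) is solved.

1 1/2 4943/5000
2 1 953/1000
3 3/2 1887/2000
4 2 4683/5000
5 5/2 9081/10000
DF(1.5y) is solved at step 3

step 1 [0.5y] zero: DF = P = 4943/5000 ≈ 0.988600
step 2 [1y] swap r/2=235/9708: DF=(1 − 235/9708·(0.988600))/(1+235/9708) = 953/1000 ≈ 0.953000
step 3 [1.5y] swap r/2=565/28851: DF=(1 − 565/28851·(0.988600+0.953000))/(1+565/28851) = 1887/2000 ≈ 0.943500
step 4 [2y] zero: DF = P = 4683/5000 ≈ 0.936600
step 5 [2.5y] swap r/2=919/47298: DF=(1 − 919/47298·(0.988600+0.953000+0.943500+0.936600))/(1+919/47298) = 9081/10000 ≈ 0.908100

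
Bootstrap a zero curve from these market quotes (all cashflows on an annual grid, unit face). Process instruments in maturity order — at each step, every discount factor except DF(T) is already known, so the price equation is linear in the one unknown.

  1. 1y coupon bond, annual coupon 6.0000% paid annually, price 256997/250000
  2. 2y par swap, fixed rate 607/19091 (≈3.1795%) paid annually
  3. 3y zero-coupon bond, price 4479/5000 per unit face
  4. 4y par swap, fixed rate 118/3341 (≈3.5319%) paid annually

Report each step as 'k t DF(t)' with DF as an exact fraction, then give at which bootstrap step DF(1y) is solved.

step 1 [1y] bond c/1=3/50: DF=(256997/250000 − 3/50·(0))/(1+3/50) = 4849/5000 ≈ 0.969800
step 2 [2y] swap r/1=607/19091: DF=(1 − 607/19091·(0.969800))/(1+607/19091) = 9393/10000 ≈ 0.939300
step 3 [3y] zero: DF = P = 4479/5000 ≈ 0.895800
step 4 [4y] swap r/1=118/3341: DF=(1 − 118/3341·(0.969800+0.939300+0.895800))/(1+118/3341) = 4351/5000 ≈ 0.870200

1 1 4849/5000
2 2 9393/10000
3 3 4479/5000
4 4 4351/5000
DF(1y) is solved at step 1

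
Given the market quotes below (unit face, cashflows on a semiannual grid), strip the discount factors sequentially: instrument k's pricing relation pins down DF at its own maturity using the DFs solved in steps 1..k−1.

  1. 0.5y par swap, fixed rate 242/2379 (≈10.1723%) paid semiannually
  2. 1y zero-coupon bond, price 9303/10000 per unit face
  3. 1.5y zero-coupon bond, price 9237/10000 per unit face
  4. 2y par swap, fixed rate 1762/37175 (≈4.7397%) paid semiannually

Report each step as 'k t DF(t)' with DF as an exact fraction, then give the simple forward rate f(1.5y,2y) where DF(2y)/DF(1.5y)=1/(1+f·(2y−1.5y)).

1 1/2 2379/2500
2 1 9303/10000
3 3/2 9237/10000
4 2 9119/10000
f(1.5y,2y) = ((9237/10000)/(9119/10000) − 1)/(1/2) = 236/9119 ≈ 2.5880%

step 1 [0.5y] swap r/2=121/2379: DF=(1 − 121/2379·(0))/(1+121/2379) = 2379/2500 ≈ 0.951600
step 2 [1y] zero: DF = P = 9303/10000 ≈ 0.930300
step 3 [1.5y] zero: DF = P = 9237/10000 ≈ 0.923700
step 4 [2y] swap r/2=881/37175: DF=(1 − 881/37175·(0.951600+0.930300+0.923700))/(1+881/37175) = 9119/10000 ≈ 0.911900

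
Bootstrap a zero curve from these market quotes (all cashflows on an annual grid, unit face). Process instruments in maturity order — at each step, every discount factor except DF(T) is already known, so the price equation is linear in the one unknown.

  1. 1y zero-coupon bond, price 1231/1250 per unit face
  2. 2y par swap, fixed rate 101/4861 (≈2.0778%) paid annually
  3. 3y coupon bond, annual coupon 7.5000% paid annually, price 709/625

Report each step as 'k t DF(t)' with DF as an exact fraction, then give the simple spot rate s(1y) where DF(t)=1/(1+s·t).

1 1 1231/1250
2 2 2399/2500
3 3 2299/2500
s(1y) = (1/(1231/1250) − 1)/(1) = 19/1231 ≈ 1.5435%

step 1 [1y] zero: DF = P = 1231/1250 ≈ 0.984800
step 2 [2y] swap r/1=101/4861: DF=(1 − 101/4861·(0.984800))/(1+101/4861) = 2399/2500 ≈ 0.959600
step 3 [3y] bond c/1=3/40: DF=(709/625 − 3/40·(0.984800+0.959600))/(1+3/40) = 2299/2500 ≈ 0.919600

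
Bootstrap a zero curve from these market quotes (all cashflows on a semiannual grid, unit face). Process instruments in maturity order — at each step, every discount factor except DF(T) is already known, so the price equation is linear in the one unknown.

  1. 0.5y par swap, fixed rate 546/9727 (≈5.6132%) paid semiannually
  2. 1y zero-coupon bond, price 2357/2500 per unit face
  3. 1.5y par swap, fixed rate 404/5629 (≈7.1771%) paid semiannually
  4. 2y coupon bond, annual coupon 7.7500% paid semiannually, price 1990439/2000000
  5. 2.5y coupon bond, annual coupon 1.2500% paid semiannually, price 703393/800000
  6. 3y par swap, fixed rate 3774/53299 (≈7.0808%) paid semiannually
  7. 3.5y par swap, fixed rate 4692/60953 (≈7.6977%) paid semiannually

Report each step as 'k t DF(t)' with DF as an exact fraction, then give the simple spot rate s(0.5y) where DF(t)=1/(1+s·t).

1 1/2 9727/10000
2 1 2357/2500
3 3/2 899/1000
4 2 8531/10000
5 5/2 851/1000
6 3 8113/10000
7 7/2 3827/5000
s(0.5y) = (1/(9727/10000) − 1)/(1/2) = 546/9727 ≈ 5.6132%

step 1 [0.5y] swap r/2=273/9727: DF=(1 − 273/9727·(0))/(1+273/9727) = 9727/10000 ≈ 0.972700
step 2 [1y] zero: DF = P = 2357/2500 ≈ 0.942800
step 3 [1.5y] swap r/2=202/5629: DF=(1 − 202/5629·(0.972700+0.942800))/(1+202/5629) = 899/1000 ≈ 0.899000
step 4 [2y] bond c/2=31/800: DF=(1990439/2000000 − 31/800·(0.972700+0.942800+0.899000))/(1+31/800) = 8531/10000 ≈ 0.853100
step 5 [2.5y] bond c/2=1/160: DF=(703393/800000 − 1/160·(0.972700+0.942800+0.899000+0.853100))/(1+1/160) = 851/1000 ≈ 0.851000
step 6 [3y] swap r/2=1887/53299: DF=(1 − 1887/53299·(0.972700+0.942800+0.899000+0.853100+0.851000))/(1+1887/53299) = 8113/10000 ≈ 0.811300
step 7 [3.5y] swap r/2=2346/60953: DF=(1 − 2346/60953·(0.972700+0.942800+0.899000+0.853100+0.851000+0.811300))/(1+2346/60953) = 3827/5000 ≈ 0.765400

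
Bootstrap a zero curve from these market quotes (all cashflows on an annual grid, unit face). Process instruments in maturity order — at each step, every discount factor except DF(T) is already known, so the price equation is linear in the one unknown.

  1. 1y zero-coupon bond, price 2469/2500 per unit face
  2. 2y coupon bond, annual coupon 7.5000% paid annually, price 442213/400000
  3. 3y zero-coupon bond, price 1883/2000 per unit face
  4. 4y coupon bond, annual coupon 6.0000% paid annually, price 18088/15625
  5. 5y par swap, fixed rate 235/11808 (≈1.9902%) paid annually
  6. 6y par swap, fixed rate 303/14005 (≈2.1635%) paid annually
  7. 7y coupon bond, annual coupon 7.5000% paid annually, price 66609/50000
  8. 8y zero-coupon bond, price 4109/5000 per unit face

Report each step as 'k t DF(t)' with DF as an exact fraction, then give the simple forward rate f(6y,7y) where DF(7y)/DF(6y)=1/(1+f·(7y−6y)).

1 1 2469/2500
2 2 1919/2000
3 3 1883/2000
4 4 4643/5000
5 5 453/500
6 6 2197/2500
7 7 2121/2500
8 8 4109/5000
f(6y,7y) = ((2197/2500)/(2121/2500) − 1)/(1) = 76/2121 ≈ 3.5832%

step 1 [1y] zero: DF = P = 2469/2500 ≈ 0.987600
step 2 [2y] bond c/1=3/40: DF=(442213/400000 − 3/40·(0.987600))/(1+3/40) = 1919/2000 ≈ 0.959500
step 3 [3y] zero: DF = P = 1883/2000 ≈ 0.941500
step 4 [4y] bond c/1=3/50: DF=(18088/15625 − 3/50·(0.987600+0.959500+0.941500))/(1+3/50) = 4643/5000 ≈ 0.928600
step 5 [5y] swap r/1=235/11808: DF=(1 − 235/11808·(0.987600+0.959500+0.941500+0.928600))/(1+235/11808) = 453/500 ≈ 0.906000
step 6 [6y] swap r/1=303/14005: DF=(1 − 303/14005·(0.987600+0.959500+0.941500+0.928600+0.906000))/(1+303/14005) = 2197/2500 ≈ 0.878800
step 7 [7y] bond c/1=3/40: DF=(66609/50000 − 3/40·(0.987600+0.959500+0.941500+0.928600+0.906000+0.878800))/(1+3/40) = 2121/2500 ≈ 0.848400
step 8 [8y] zero: DF = P = 4109/5000 ≈ 0.821800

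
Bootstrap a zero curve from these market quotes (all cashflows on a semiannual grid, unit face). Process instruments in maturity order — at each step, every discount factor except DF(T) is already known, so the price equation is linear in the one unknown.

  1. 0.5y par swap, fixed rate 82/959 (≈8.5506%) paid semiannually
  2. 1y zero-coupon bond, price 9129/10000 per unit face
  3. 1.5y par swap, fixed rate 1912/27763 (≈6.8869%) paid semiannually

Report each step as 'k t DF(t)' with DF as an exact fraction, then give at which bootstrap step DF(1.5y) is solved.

step 1 [0.5y] swap r/2=41/959: DF=(1 − 41/959·(0))/(1+41/959) = 959/1000 ≈ 0.959000
step 2 [1y] zero: DF = P = 9129/10000 ≈ 0.912900
step 3 [1.5y] swap r/2=956/27763: DF=(1 − 956/27763·(0.959000+0.912900))/(1+956/27763) = 2261/2500 ≈ 0.904400

1 1/2 959/1000
2 1 9129/10000
3 3/2 2261/2500
DF(1.5y) is solved at step 3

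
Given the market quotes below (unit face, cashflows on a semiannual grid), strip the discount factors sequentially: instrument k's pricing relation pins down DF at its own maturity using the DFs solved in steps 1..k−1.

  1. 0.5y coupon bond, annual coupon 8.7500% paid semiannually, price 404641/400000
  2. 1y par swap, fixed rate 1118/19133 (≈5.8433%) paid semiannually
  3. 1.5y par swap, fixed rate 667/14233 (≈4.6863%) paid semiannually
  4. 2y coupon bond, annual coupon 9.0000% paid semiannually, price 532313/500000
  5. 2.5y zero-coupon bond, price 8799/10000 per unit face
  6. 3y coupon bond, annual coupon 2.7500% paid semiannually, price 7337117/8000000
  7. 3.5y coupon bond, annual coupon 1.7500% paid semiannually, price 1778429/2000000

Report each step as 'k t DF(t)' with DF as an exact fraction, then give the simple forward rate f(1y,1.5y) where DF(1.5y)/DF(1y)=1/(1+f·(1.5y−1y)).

step 1 [0.5y] bond c/2=7/160: DF=(404641/400000 − 7/160·(0))/(1+7/160) = 2423/2500 ≈ 0.969200
step 2 [1y] swap r/2=559/19133: DF=(1 − 559/19133·(0.969200))/(1+559/19133) = 9441/10000 ≈ 0.944100
step 3 [1.5y] swap r/2=667/28466: DF=(1 − 667/28466·(0.969200+0.944100))/(1+667/28466) = 9333/10000 ≈ 0.933300
step 4 [2y] bond c/2=9/200: DF=(532313/500000 − 9/200·(0.969200+0.944100+0.933300))/(1+9/200) = 4481/5000 ≈ 0.896200
step 5 [2.5y] zero: DF = P = 8799/10000 ≈ 0.879900
step 6 [3y] bond c/2=11/800: DF=(7337117/8000000 − 11/800·(0.969200+0.944100+0.933300+0.896200+0.879900))/(1+11/800) = 421/500 ≈ 0.842000
step 7 [3.5y] bond c/2=7/800: DF=(1778429/2000000 − 7/800·(0.969200+0.944100+0.933300+0.896200+0.879900+0.842000))/(1+7/800) = 8341/10000 ≈ 0.834100

1 1/2 2423/2500
2 1 9441/10000
3 3/2 9333/10000
4 2 4481/5000
5 5/2 8799/10000
6 3 421/500
7 7/2 8341/10000
f(1y,1.5y) = ((9441/10000)/(9333/10000) − 1)/(1/2) = 24/1037 ≈ 2.3144%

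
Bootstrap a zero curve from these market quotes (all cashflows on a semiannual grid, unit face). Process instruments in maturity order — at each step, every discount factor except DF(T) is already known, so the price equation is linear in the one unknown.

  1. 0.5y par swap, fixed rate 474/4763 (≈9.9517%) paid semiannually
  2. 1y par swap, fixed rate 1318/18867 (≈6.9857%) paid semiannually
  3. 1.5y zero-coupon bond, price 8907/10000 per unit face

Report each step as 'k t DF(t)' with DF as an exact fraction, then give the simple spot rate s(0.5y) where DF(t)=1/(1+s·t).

1 1/2 4763/5000
2 1 9341/10000
3 3/2 8907/10000
s(0.5y) = (1/(4763/5000) − 1)/(1/2) = 474/4763 ≈ 9.9517%

step 1 [0.5y] swap r/2=237/4763: DF=(1 − 237/4763·(0))/(1+237/4763) = 4763/5000 ≈ 0.952600
step 2 [1y] swap r/2=659/18867: DF=(1 − 659/18867·(0.952600))/(1+659/18867) = 9341/10000 ≈ 0.934100
step 3 [1.5y] zero: DF = P = 8907/10000 ≈ 0.890700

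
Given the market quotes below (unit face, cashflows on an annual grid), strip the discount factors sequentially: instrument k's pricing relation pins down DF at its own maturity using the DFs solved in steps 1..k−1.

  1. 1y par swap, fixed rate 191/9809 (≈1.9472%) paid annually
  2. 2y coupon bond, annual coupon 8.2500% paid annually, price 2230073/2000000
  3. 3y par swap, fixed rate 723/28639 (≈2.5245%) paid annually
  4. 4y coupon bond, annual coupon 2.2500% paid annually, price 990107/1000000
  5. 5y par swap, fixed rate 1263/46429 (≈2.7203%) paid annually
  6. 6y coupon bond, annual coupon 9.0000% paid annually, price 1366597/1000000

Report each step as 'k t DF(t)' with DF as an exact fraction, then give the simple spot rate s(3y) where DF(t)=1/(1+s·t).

step 1 [1y] swap r/1=191/9809: DF=(1 − 191/9809·(0))/(1+191/9809) = 9809/10000 ≈ 0.980900
step 2 [2y] bond c/1=33/400: DF=(2230073/2000000 − 33/400·(0.980900))/(1+33/400) = 9553/10000 ≈ 0.955300
step 3 [3y] swap r/1=723/28639: DF=(1 − 723/28639·(0.980900+0.955300))/(1+723/28639) = 9277/10000 ≈ 0.927700
step 4 [4y] bond c/1=9/400: DF=(990107/1000000 − 9/400·(0.980900+0.955300+0.927700))/(1+9/400) = 9053/10000 ≈ 0.905300
step 5 [5y] swap r/1=1263/46429: DF=(1 − 1263/46429·(0.980900+0.955300+0.927700+0.905300))/(1+1263/46429) = 8737/10000 ≈ 0.873700
step 6 [6y] bond c/1=9/100: DF=(1366597/1000000 − 9/100·(0.980900+0.955300+0.927700+0.905300+0.873700))/(1+9/100) = 544/625 ≈ 0.870400

1 1 9809/10000
2 2 9553/10000
3 3 9277/10000
4 4 9053/10000
5 5 8737/10000
6 6 544/625
s(3y) = (1/(9277/10000) − 1)/(3) = 241/9277 ≈ 2.5978%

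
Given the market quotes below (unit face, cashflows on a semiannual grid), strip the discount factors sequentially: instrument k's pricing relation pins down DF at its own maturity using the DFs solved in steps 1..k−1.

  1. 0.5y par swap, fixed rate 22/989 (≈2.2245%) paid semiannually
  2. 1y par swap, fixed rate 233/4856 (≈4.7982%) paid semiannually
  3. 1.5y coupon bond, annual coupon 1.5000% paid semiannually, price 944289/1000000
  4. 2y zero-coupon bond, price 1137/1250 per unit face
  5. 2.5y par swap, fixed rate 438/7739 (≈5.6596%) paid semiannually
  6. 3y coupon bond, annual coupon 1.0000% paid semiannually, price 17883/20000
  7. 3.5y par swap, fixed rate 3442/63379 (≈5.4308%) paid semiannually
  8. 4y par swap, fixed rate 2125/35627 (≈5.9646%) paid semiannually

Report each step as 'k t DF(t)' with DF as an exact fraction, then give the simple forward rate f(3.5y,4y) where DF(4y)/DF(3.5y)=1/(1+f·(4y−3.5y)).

step 1 [0.5y] swap r/2=11/989: DF=(1 − 11/989·(0))/(1+11/989) = 989/1000 ≈ 0.989000
step 2 [1y] swap r/2=233/9712: DF=(1 − 233/9712·(0.989000))/(1+233/9712) = 4767/5000 ≈ 0.953400
step 3 [1.5y] bond c/2=3/400: DF=(944289/1000000 − 3/400·(0.989000+0.953400))/(1+3/400) = 2307/2500 ≈ 0.922800
step 4 [2y] zero: DF = P = 1137/1250 ≈ 0.909600
step 5 [2.5y] swap r/2=219/7739: DF=(1 − 219/7739·(0.989000+0.953400+0.922800+0.909600))/(1+219/7739) = 4343/5000 ≈ 0.868600
step 6 [3y] bond c/2=1/200: DF=(17883/20000 − 1/200·(0.989000+0.953400+0.922800+0.909600+0.868600))/(1+1/200) = 4333/5000 ≈ 0.866600
step 7 [3.5y] swap r/2=1721/63379: DF=(1 − 1721/63379·(0.989000+0.953400+0.922800+0.909600+0.868600+0.866600))/(1+1721/63379) = 8279/10000 ≈ 0.827900
step 8 [4y] swap r/2=2125/71254: DF=(1 − 2125/71254·(0.989000+0.953400+0.922800+0.909600+0.868600+0.866600+0.827900))/(1+2125/71254) = 63/80 ≈ 0.787500

1 1/2 989/1000
2 1 4767/5000
3 3/2 2307/2500
4 2 1137/1250
5 5/2 4343/5000
6 3 4333/5000
7 7/2 8279/10000
8 4 63/80
f(3.5y,4y) = ((8279/10000)/(63/80) − 1)/(1/2) = 808/7875 ≈ 10.2603%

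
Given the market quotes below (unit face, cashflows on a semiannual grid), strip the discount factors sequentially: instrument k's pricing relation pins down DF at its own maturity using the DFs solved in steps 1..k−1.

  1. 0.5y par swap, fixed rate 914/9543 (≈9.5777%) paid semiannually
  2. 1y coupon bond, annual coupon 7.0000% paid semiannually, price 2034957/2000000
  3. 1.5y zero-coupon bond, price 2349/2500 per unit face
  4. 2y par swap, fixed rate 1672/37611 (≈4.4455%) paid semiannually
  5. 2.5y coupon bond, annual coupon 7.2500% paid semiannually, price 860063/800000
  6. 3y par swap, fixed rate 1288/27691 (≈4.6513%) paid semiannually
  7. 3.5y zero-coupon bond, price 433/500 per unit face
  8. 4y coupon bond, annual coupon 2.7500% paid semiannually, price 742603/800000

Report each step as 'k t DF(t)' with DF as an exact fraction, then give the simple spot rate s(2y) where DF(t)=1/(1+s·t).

1 1/2 9543/10000
2 1 2377/2500
3 3/2 2349/2500
4 2 2291/2500
5 5/2 9059/10000
6 3 1089/1250
7 7/2 433/500
8 4 518/625
s(2y) = (1/(2291/2500) − 1)/(2) = 209/4582 ≈ 4.5613%

step 1 [0.5y] swap r/2=457/9543: DF=(1 − 457/9543·(0))/(1+457/9543) = 9543/10000 ≈ 0.954300
step 2 [1y] bond c/2=7/200: DF=(2034957/2000000 − 7/200·(0.954300))/(1+7/200) = 2377/2500 ≈ 0.950800
step 3 [1.5y] zero: DF = P = 2349/2500 ≈ 0.939600
step 4 [2y] swap r/2=836/37611: DF=(1 − 836/37611·(0.954300+0.950800+0.939600))/(1+836/37611) = 2291/2500 ≈ 0.916400
step 5 [2.5y] bond c/2=29/800: DF=(860063/800000 − 29/800·(0.954300+0.950800+0.939600+0.916400))/(1+29/800) = 9059/10000 ≈ 0.905900
step 6 [3y] swap r/2=644/27691: DF=(1 − 644/27691·(0.954300+0.950800+0.939600+0.916400+0.905900))/(1+644/27691) = 1089/1250 ≈ 0.871200
step 7 [3.5y] zero: DF = P = 433/500 ≈ 0.866000
step 8 [4y] bond c/2=11/800: DF=(742603/800000 − 11/800·(0.954300+0.950800+0.939600+0.916400+0.905900+0.871200+0.866000))/(1+11/800) = 518/625 ≈ 0.828800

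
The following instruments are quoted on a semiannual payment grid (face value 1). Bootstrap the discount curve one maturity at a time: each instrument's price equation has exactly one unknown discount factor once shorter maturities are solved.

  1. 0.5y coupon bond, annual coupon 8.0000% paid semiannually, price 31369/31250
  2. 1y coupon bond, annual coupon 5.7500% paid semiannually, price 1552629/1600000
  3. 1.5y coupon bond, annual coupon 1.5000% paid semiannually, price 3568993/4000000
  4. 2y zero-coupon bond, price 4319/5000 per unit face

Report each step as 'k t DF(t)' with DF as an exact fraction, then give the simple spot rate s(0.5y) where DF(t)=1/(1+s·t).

1 1/2 2413/2500
2 1 9163/10000
3 3/2 2179/2500
4 2 4319/5000
s(0.5y) = (1/(2413/2500) − 1)/(1/2) = 174/2413 ≈ 7.2109%

step 1 [0.5y] bond c/2=1/25: DF=(31369/31250 − 1/25·(0))/(1+1/25) = 2413/2500 ≈ 0.965200
step 2 [1y] bond c/2=23/800: DF=(1552629/1600000 − 23/800·(0.965200))/(1+23/800) = 9163/10000 ≈ 0.916300
step 3 [1.5y] bond c/2=3/400: DF=(3568993/4000000 − 3/400·(0.965200+0.916300))/(1+3/400) = 2179/2500 ≈ 0.871600
step 4 [2y] zero: DF = P = 4319/5000 ≈ 0.863800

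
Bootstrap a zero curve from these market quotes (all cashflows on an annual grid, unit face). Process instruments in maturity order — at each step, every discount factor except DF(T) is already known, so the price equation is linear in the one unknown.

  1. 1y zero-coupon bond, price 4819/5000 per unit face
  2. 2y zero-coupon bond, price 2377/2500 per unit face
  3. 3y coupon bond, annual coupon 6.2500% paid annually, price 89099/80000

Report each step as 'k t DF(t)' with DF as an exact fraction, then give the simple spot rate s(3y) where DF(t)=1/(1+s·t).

step 1 [1y] zero: DF = P = 4819/5000 ≈ 0.963800
step 2 [2y] zero: DF = P = 2377/2500 ≈ 0.950800
step 3 [3y] bond c/1=1/16: DF=(89099/80000 − 1/16·(0.963800+0.950800))/(1+1/16) = 2339/2500 ≈ 0.935600

1 1 4819/5000
2 2 2377/2500
3 3 2339/2500
s(3y) = (1/(2339/2500) − 1)/(3) = 161/7017 ≈ 2.2944%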